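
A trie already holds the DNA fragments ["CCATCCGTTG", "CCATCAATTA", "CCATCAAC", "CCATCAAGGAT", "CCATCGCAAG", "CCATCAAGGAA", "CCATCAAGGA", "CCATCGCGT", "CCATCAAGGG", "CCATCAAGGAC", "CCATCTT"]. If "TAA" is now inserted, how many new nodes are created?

Nothing in the trie begins with "T"; the whole of "TAA" is new.
3 − 0 = 3 new nodes.

3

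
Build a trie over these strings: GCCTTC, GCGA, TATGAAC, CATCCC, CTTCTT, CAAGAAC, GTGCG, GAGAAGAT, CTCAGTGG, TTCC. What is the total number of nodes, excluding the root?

51

Trace insertions, counting only characters that open a new branch:
  "GCCTTC" → 6 new (G, C, C, T, T, C)
  "GCGA" → prefix "GC" already present; 2 new (G, A)
  "TATGAAC" → 7 new (T, A, T, G, A, A, C)
  "CATCCC" → 6 new (C, A, T, C, C, C)
  "CTTCTT" → prefix "C" already present; 5 new (T, T, C, T, T)
  "CAAGAAC" → prefix "CA" already present; 5 new (A, G, A, A, C)
  "GTGCG" → prefix "G" already present; 4 new (T, G, C, G)
  "GAGAAGAT" → prefix "G" already present; 7 new (A, G, A, A, G, A, T)
  "CTCAGTGG" → prefix "CT" already present; 6 new (C, A, G, T, G, G)
  "TTCC" → prefix "T" already present; 3 new (T, C, C)
Total nodes = 6 + 2 + 7 + 6 + 5 + 5 + 4 + 7 + 6 + 3 = 51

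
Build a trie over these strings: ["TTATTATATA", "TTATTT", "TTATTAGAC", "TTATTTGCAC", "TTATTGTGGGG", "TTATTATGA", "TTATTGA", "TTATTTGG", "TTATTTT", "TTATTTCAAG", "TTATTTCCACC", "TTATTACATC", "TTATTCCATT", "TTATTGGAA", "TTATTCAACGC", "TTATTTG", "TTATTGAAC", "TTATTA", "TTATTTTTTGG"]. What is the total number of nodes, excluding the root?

60

Trace insertions, counting only characters that open a new branch:
  "TTATTATATA" → 10 new (T, T, A, T, T, A, T, A, T, A)
  "TTATTT" → prefix "TTATT" already present; 1 new (T)
  "TTATTAGAC" → prefix "TTATTA" already present; 3 new (G, A, C)
  "TTATTTGCAC" → prefix "TTATTT" already present; 4 new (G, C, A, C)
  "TTATTGTGGGG" → prefix "TTATT" already present; 6 new (G, T, G, G, G, G)
  "TTATTATGA" → prefix "TTATTAT" already present; 2 new (G, A)
  "TTATTGA" → prefix "TTATTG" already present; 1 new (A)
  "TTATTTGG" → prefix "TTATTTG" already present; 1 new (G)
  "TTATTTT" → prefix "TTATTT" already present; 1 new (T)
  "TTATTTCAAG" → prefix "TTATTT" already present; 4 new (C, A, A, G)
  "TTATTTCCACC" → prefix "TTATTTC" already present; 4 new (C, A, C, C)
  "TTATTACATC" → prefix "TTATTA" already present; 4 new (C, A, T, C)
  "TTATTCCATT" → prefix "TTATT" already present; 5 new (C, C, A, T, T)
  "TTATTGGAA" → prefix "TTATTG" already present; 3 new (G, A, A)
  "TTATTCAACGC" → prefix "TTATTC" already present; 5 new (A, A, C, G, C)
  "TTATTTG" → prefix "TTATTTG" already present; 0 new (none)
  "TTATTGAAC" → prefix "TTATTGA" already present; 2 new (A, C)
  "TTATTA" → prefix "TTATTA" already present; 0 new (none)
  "TTATTTTTTGG" → prefix "TTATTTT" already present; 4 new (T, T, G, G)
Total nodes = 10 + 1 + 3 + 4 + 6 + 2 + 1 + 1 + 1 + 4 + 4 + 4 + 5 + 3 + 5 + 0 + 2 + 0 + 4 = 60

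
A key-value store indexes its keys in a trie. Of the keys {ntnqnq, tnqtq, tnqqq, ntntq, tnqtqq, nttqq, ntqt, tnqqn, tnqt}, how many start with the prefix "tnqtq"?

2

Filter for entries beginning with "tnqtq":
Matches: "tnqtq", "tnqtqq"
Count: 2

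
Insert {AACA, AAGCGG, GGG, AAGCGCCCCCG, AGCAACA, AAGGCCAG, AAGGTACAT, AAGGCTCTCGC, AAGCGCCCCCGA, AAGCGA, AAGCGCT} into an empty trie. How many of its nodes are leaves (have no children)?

Leaves are exactly the stored words that no other stored word extends.
Those words: "AACA", "AAGCGA", "AAGCGCCCCCGA", "AAGCGCT", "AAGCGG", "AAGGCCAG", "AAGGCTCTCGC", "AAGGTACAT", "AGCAACA", "GGG"
Leaf count: 10

10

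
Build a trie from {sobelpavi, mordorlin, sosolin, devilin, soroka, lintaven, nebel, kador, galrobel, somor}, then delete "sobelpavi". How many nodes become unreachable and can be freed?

7

After clearing the end-marker at "sobelpavi", prune upward until reaching a node still needed by another word.
The suffix "belpavi" (7 nodes) is used only by "sobelpavi"; the node for "so" still has the child "s", so pruning stops there.
Nodes removed: 7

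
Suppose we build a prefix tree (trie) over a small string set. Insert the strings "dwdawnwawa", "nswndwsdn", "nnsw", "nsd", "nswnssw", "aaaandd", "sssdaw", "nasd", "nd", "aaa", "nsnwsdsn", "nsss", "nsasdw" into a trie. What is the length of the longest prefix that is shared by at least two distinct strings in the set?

Look for the deepest trie node that still has at least two words in its subtree.
e.g. "nswndwsdn" and "nswnssw" share the prefix "nswn" of length 4; no pair shares a longer one.
Longest shared-prefix length: 4

4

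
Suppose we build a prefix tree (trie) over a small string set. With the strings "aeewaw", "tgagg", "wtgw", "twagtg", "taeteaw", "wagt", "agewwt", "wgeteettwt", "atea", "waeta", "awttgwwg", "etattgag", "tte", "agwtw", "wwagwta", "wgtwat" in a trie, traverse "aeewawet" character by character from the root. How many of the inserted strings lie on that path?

Walk "aeewawet" from the root; an end-of-word marker is hit whenever a stored word is a prefix of "aeewawet".
Prefixes of the query that are stored words: "aeewaw"
Count: 1

1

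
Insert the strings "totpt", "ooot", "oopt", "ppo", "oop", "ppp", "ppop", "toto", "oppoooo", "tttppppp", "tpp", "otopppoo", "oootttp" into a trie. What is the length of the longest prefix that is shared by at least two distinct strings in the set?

Equivalently: take the maximum, over all pairs, of their longest common prefix length.
"ooot" and "oootttp" agree on "ooot" (4 characters) before diverging; nothing deeper is shared.
Longest shared-prefix length: 4

4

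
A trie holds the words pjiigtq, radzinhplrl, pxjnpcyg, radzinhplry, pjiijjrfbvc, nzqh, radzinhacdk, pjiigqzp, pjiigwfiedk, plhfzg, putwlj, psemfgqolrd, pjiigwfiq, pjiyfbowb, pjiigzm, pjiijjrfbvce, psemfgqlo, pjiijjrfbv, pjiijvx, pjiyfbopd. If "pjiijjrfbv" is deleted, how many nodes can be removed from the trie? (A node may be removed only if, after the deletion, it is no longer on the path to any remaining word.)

0

After clearing the end-marker at "pjiijjrfbv", prune upward until reaching a node still needed by another word.
Every node on "pjiijjrfbv" is still needed (e.g. by "pjiijjrfbvc"), so nothing is freed.
Nodes removed: 0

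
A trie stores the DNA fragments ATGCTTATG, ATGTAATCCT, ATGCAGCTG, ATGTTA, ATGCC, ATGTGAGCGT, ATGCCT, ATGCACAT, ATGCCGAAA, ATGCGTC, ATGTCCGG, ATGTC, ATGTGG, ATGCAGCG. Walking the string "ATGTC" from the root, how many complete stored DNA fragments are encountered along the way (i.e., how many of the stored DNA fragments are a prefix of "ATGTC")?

1

Walk "ATGTC" from the root; an end-of-word marker is hit whenever a stored word is a prefix of "ATGTC".
Prefixes of the query that are stored words: "ATGTC"
Count: 1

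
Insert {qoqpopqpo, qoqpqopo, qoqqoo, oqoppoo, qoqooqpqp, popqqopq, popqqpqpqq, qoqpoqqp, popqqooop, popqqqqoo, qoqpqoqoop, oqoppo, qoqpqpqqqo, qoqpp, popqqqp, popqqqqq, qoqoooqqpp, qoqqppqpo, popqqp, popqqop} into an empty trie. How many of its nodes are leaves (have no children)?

17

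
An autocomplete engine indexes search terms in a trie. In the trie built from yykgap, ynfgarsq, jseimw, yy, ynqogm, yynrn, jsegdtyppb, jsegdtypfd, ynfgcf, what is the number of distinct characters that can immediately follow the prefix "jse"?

2

The children of the "jse" node are the distinct next characters among strings starting with "jse".
Characters that immediately follow "jse" among the stored strings: {g, i}.
That node has 2 child edges.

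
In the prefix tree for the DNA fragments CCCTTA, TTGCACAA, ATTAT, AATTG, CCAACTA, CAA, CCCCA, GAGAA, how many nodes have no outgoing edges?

8

Leaves are exactly the stored words that no other stored word extends.
Those words: "AATTG", "ATTAT", "CAA", "CCAACTA", "CCCCA", "CCCTTA", "GAGAA", "TTGCACAA"
Leaf count: 8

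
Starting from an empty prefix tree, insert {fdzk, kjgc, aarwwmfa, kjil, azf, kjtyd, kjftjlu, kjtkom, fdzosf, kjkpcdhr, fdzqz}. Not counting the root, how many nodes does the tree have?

42

Count nodes per top-level branch (shared prefixes stored once):
  'a'-branch (aarwwmfa, azf): 10 nodes
  'f'-branch (fdzk, fdzosf, fdzqz): 9 nodes
  'k'-branch (kjftjlu, kjgc, kjil, kjkpcdhr, kjtkom, kjtyd): 23 nodes
Sum: 42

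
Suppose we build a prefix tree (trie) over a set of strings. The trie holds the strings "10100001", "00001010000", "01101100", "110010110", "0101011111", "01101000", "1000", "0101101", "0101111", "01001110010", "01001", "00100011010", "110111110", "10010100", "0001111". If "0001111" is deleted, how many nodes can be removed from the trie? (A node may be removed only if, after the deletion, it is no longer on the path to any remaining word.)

A node on "0001111"'s path can go only if nothing else ends at it or branches off below it.
The suffix "1111" (4 nodes) is used only by "0001111"; the node for "000" still has the child "0", so pruning stops there.
Nodes removed: 4

4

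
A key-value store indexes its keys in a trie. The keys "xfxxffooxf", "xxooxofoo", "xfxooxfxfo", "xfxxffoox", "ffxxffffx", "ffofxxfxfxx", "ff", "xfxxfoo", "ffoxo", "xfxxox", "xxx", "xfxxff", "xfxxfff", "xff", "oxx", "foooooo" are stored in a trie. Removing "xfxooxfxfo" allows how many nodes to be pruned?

Walk "xfxooxfxfo" from the leaf back toward the root, removing each node that no remaining word uses.
The suffix "ooxfxfo" (7 nodes) is used only by "xfxooxfxfo"; the node for "xfx" still has the child "x", so pruning stops there.
Nodes removed: 7

7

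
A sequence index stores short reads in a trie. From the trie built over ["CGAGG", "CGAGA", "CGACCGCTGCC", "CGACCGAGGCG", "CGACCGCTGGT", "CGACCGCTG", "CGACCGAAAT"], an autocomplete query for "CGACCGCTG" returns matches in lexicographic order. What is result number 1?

Words with prefix "CGACCGCTG", in lexicographic order: "CGACCGCTG", "CGACCGCTGCC", "CGACCGCTGGT"
Position 1: CGACCGCTG

CGACCGCTG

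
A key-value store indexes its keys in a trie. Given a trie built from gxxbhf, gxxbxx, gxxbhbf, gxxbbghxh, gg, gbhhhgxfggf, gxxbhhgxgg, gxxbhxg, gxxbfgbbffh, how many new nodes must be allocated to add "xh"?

2

Nothing in the trie begins with "x"; the whole of "xh" is new.
2 − 0 = 2 new nodes.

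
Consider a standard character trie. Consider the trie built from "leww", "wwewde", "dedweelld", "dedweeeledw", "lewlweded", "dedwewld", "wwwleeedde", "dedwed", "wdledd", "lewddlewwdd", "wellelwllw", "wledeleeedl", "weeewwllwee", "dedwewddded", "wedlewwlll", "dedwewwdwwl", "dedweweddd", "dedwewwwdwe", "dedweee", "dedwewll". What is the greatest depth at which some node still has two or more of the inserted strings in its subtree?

Equivalently: take the maximum, over all pairs, of their longest common prefix length.
e.g. "dedweee" and "dedweeeledw" share the prefix "dedweee" of length 7; no pair shares a longer one.
Longest shared-prefix length: 7

7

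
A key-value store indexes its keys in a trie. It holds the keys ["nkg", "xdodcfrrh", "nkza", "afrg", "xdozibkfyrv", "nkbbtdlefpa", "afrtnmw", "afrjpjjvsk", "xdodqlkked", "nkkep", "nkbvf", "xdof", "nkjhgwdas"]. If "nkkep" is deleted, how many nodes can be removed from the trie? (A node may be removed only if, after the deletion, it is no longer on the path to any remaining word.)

3

A node on "nkkep"'s path can go only if nothing else ends at it or branches off below it.
The suffix "kep" (3 nodes) is used only by "nkkep"; the node for "nk" still has the child "g", so pruning stops there.
Nodes removed: 3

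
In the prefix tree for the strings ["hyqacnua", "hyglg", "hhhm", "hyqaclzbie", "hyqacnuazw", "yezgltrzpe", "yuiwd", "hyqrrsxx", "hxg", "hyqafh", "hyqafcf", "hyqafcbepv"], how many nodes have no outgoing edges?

A leaf is a node with no children — equivalently, the end of a word that is not a proper prefix of any other stored word.
Those words: "hhhm", "hxg", "hyglg", "hyqaclzbie", "hyqacnuazw", "hyqafcbepv", "hyqafcf", "hyqafh", "hyqrrsxx", "yezgltrzpe", "yuiwd"
Leaf count: 11

11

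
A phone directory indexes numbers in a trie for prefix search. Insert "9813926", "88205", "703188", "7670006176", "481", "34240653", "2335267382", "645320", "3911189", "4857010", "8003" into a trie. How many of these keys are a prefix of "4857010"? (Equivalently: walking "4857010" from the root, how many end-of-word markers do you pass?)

1

Walk "4857010" from the root; an end-of-word marker is hit whenever a stored word is a prefix of "4857010".
Prefixes of the query that are stored words: "4857010"
Count: 1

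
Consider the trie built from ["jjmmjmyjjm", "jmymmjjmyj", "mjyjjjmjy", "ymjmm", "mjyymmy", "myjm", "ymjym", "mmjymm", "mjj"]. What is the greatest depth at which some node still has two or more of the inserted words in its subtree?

Equivalently: take the maximum, over all pairs, of their longest common prefix length.
"mjyjjjmjy" and "mjyymmy" agree on "mjy" (3 characters) before diverging; nothing deeper is shared.
Longest shared-prefix length: 3

3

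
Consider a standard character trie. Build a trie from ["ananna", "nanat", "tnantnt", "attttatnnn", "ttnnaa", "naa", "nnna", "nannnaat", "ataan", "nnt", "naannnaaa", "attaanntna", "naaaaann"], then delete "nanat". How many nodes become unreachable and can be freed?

2

After clearing the end-marker at "nanat", prune upward until reaching a node still needed by another word.
The suffix "at" (2 nodes) is used only by "nanat"; the node for "nan" still has the child "n", so pruning stops there.
Nodes removed: 2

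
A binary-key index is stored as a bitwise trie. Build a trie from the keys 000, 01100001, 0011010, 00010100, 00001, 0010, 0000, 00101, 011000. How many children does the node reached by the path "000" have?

2

The children of the "000" node are the distinct next characters among strings starting with "000".
Characters that immediately follow "000" among the stored strings: {0, 1}.
That node has 2 child edges.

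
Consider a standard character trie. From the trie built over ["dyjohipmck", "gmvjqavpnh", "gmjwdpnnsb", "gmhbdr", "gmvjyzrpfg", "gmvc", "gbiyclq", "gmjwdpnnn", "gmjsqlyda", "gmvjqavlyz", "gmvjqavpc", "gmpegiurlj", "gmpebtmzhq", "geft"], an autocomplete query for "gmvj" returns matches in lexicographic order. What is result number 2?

gmvjqavpc

Filter for "gmvj…" and sort: "gmvjqavlyz", "gmvjqavpc", "gmvjqavpnh", "gmvjyzrpfg"
The 2nd is gmvjqavpc.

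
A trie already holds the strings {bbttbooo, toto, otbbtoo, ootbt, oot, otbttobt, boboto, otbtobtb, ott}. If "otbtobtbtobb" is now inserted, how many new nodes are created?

4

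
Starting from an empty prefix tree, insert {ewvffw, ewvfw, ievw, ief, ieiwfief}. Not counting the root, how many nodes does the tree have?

18

Count nodes per top-level branch (shared prefixes stored once):
  'e'-branch (ewvffw, ewvfw): 7 nodes
  'i'-branch (ief, ieiwfief, ievw): 11 nodes
Sum: 18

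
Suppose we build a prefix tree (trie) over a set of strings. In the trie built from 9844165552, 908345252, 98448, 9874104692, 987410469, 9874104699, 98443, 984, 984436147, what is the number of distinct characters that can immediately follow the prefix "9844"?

3

The children of the "9844" node are the distinct next characters among strings starting with "9844".
Distinct next characters after "9844": 1, 3, 8.
That node has 3 child edges.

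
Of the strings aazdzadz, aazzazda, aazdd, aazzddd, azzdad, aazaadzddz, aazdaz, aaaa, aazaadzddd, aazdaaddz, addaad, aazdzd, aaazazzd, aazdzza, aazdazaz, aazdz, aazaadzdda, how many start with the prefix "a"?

17

Walk to "a"; the words in its subtree are exactly those with that prefix.
Words under "a": aaaa, aaazazzd, aazaadzdda, aazaadzddd, aazaadzddz, aazdaaddz, aazdaz, aazdazaz, aazdd, aazdz, aazdzadz, aazdzd, aazdzza, aazzazda, aazzddd, addaad, azzdad
Count: 17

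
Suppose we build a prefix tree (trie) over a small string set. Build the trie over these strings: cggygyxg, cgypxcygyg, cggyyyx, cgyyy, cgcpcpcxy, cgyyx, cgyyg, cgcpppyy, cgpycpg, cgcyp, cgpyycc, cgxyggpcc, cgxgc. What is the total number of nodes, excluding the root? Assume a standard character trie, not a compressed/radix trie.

53

Trace insertions, counting only characters that open a new branch:
  "cggygyxg" → 8 new (c, g, g, y, g, y, x, g)
  "cgypxcygyg" → prefix "cg" already present; 8 new (y, p, x, c, y, g, y, g)
  "cggyyyx" → prefix "cggy" already present; 3 new (y, y, x)
  "cgyyy" → prefix "cgy" already present; 2 new (y, y)
  "cgcpcpcxy" → prefix "cg" already present; 7 new (c, p, c, p, c, x, y)
  "cgyyx" → prefix "cgyy" already present; 1 new (x)
  "cgyyg" → prefix "cgyy" already present; 1 new (g)
  "cgcpppyy" → prefix "cgcp" already present; 4 new (p, p, y, y)
  "cgpycpg" → prefix "cg" already present; 5 new (p, y, c, p, g)
  "cgcyp" → prefix "cgc" already present; 2 new (y, p)
  "cgpyycc" → prefix "cgpy" already present; 3 new (y, c, c)
  "cgxyggpcc" → prefix "cg" already present; 7 new (x, y, g, g, p, c, c)
  "cgxgc" → prefix "cgx" already present; 2 new (g, c)
Total nodes = 8 + 8 + 3 + 2 + 7 + 1 + 1 + 4 + 5 + 2 + 3 + 7 + 2 = 53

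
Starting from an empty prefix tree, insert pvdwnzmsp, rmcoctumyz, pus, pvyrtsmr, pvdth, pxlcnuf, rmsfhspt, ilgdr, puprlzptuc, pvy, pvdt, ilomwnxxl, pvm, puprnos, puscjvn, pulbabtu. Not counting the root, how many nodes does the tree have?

75

Count nodes per top-level branch (shared prefixes stored once):
  'i'-branch (ilgdr, ilomwnxxl): 12 nodes
  'p'-branch (pulbabtu, puprlzptuc, puprnos, pus, puscjvn, pvdt, pvdth, pvdwnzmsp, pvm, pvy, pvyrtsmr, pxlcnuf): 47 nodes
  'r'-branch (rmcoctumyz, rmsfhspt): 16 nodes
Sum: 75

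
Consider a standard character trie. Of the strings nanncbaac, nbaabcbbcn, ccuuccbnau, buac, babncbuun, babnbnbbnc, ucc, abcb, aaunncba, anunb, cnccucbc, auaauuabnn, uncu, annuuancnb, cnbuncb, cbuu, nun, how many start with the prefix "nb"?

1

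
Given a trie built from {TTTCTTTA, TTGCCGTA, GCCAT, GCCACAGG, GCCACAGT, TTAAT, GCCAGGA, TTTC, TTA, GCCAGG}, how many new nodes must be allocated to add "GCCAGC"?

The longest prefix of "GCCAGC" already in the trie is "GCCAG" (length 5).
Each of the 1 remaining characters creates one node.

1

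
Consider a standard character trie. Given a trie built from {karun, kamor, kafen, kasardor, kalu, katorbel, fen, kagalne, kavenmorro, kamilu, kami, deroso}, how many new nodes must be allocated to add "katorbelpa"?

Walking "katorbelpa" from the root, the first 8 characters ("katorbel") follow existing edges; "p" is the first miss.
So 10 − 8 = 2 new nodes.

2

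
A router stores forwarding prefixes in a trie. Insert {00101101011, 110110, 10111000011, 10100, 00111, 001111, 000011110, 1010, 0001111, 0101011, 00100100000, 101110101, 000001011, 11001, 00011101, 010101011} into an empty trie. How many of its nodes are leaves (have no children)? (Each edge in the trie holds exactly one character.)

A leaf is a node with no children — equivalently, the end of a word that is not a proper prefix of any other stored word.
Those words: "000001011", "000011110", "00011101", "0001111", "00100100000", "00101101011", "001111", "010101011", "0101011", "10100", "10111000011", "101110101", "11001", "110110"
Leaf count: 14

14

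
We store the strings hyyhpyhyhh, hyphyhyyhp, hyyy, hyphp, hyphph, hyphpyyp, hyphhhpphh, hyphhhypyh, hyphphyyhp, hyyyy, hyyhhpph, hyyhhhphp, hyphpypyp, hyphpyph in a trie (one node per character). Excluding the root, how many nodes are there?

51

Count nodes per top-level branch (shared prefixes stored once):
  'h'-branch (hyphhhpphh, hyphhhypyh, hyphp, hyphph, hyphphyyhp, hyphpyph, hyphpypyp, hyphpyyp, hyphyhyyhp, hyyhhhphp, hyyhhpph, hyyhpyhyhh, hyyy, hyyyy): 51 nodes
Sum: 51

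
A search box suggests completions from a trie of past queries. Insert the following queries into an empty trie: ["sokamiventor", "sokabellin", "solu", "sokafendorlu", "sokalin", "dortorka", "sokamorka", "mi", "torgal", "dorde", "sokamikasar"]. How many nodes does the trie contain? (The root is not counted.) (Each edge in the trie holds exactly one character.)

58

Trace insertions, counting only characters that open a new branch:
  "sokamiventor" → 12 new (s, o, k, a, m, i, v, e, n, t, o, r)
  "sokabellin" → prefix "soka" already present; 6 new (b, e, l, l, i, n)
  "solu" → prefix "so" already present; 2 new (l, u)
  "sokafendorlu" → prefix "soka" already present; 8 new (f, e, n, d, o, r, l, u)
  "sokalin" → prefix "soka" already present; 3 new (l, i, n)
  "dortorka" → 8 new (d, o, r, t, o, r, k, a)
  "sokamorka" → prefix "sokam" already present; 4 new (o, r, k, a)
  "mi" → 2 new (m, i)
  "torgal" → 6 new (t, o, r, g, a, l)
  "dorde" → prefix "dor" already present; 2 new (d, e)
  "sokamikasar" → prefix "sokami" already present; 5 new (k, a, s, a, r)
Total nodes = 12 + 6 + 2 + 8 + 3 + 8 + 4 + 2 + 6 + 2 + 5 = 58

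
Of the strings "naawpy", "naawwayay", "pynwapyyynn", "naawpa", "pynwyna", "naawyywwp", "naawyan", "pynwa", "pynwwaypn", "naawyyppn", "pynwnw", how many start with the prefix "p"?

Filter for entries beginning with "p":
Words under "p": pynwa, pynwapyyynn, pynwnw, pynwwaypn, pynwyna
Count: 5

5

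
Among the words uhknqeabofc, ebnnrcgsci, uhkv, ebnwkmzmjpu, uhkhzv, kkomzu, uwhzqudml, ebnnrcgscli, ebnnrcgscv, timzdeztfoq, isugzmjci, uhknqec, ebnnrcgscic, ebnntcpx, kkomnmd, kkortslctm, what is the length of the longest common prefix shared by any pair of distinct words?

10

Equivalently: take the maximum, over all pairs, of their longest common prefix length.
e.g. "ebnnrcgsci" and "ebnnrcgscic" share the prefix "ebnnrcgsci" of length 10; no pair shares a longer one.
Longest shared-prefix length: 10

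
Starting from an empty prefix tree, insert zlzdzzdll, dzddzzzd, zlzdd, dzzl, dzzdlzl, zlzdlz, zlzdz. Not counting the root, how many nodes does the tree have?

Count nodes per top-level branch (shared prefixes stored once):
  'd'-branch (dzddzzzd, dzzdlzl, dzzl): 14 nodes
  'z'-branch (zlzdd, zlzdlz, zlzdz, zlzdzzdll): 12 nodes
Sum: 26

26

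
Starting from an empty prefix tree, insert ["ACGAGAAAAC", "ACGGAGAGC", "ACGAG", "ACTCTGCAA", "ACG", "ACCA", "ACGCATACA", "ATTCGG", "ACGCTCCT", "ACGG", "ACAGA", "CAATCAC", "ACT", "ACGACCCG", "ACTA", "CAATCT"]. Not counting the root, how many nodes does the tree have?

56

Insert word by word; a character creates a node only if that edge doesn't already exist:
  "ACGAGAAAAC" → 10 new (A, C, G, A, G, A, A, A, A, C)
  "ACGGAGAGC" → prefix "ACG" already present; 6 new (G, A, G, A, G, C)
  "ACGAG" → prefix "ACGAG" already present; 0 new (none)
  "ACTCTGCAA" → prefix "AC" already present; 7 new (T, C, T, G, C, A, A)
  "ACG" → prefix "ACG" already present; 0 new (none)
  "ACCA" → prefix "AC" already present; 2 new (C, A)
  "ACGCATACA" → prefix "ACG" already present; 6 new (C, A, T, A, C, A)
  "ATTCGG" → prefix "A" already present; 5 new (T, T, C, G, G)
  "ACGCTCCT" → prefix "ACGC" already present; 4 new (T, C, C, T)
  "ACGG" → prefix "ACGG" already present; 0 new (none)
  "ACAGA" → prefix "AC" already present; 3 new (A, G, A)
  "CAATCAC" → 7 new (C, A, A, T, C, A, C)
  "ACT" → prefix "ACT" already present; 0 new (none)
  "ACGACCCG" → prefix "ACGA" already present; 4 new (C, C, C, G)
  "ACTA" → prefix "ACT" already present; 1 new (A)
  "CAATCT" → prefix "CAATC" already present; 1 new (T)
Total nodes = 10 + 6 + 0 + 7 + 0 + 2 + 6 + 5 + 4 + 0 + 3 + 7 + 0 + 4 + 1 + 1 = 56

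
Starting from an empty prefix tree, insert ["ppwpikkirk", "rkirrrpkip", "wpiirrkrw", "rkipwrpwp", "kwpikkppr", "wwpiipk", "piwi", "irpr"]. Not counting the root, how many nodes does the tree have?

57

Count nodes per top-level branch (shared prefixes stored once):
  'i'-branch (irpr): 4 nodes
  'k'-branch (kwpikkppr): 9 nodes
  'p'-branch (piwi, ppwpikkirk): 13 nodes
  'r'-branch (rkipwrpwp, rkirrrpkip): 16 nodes
  'w'-branch (wpiirrkrw, wwpiipk): 15 nodes
Sum: 57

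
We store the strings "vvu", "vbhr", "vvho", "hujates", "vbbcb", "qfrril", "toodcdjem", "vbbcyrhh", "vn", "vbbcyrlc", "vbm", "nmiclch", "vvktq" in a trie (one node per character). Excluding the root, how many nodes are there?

Count nodes per top-level branch (shared prefixes stored once):
  'h'-branch (hujates): 7 nodes
  'n'-branch (nmiclch): 7 nodes
  'q'-branch (qfrril): 6 nodes
  't'-branch (toodcdjem): 9 nodes
  'v'-branch (vbbcb, vbbcyrhh, vbbcyrlc, vbhr, vbm, vn, vvho, vvktq, vvu): 22 nodes
Sum: 51

51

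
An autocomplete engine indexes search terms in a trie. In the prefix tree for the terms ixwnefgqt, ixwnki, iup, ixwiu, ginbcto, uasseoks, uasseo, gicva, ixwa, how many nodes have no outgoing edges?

8

A leaf is a node with no children — equivalently, the end of a word that is not a proper prefix of any other stored word.
Those words: "gicva", "ginbcto", "iup", "ixwa", "ixwiu", "ixwnefgqt", "ixwnki", "uasseoks"
Leaf count: 8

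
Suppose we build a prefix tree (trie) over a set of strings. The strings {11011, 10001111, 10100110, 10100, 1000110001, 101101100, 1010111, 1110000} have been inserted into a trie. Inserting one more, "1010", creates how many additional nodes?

0

"1010" is already a full path in the trie; only an end-marker is added.
No new nodes are needed: 0.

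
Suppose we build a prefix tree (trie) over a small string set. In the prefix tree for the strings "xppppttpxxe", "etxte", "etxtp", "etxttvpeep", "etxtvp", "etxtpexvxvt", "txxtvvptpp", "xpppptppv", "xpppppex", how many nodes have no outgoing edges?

Leaves are exactly the stored words that no other stored word extends.
Those words: "etxte", "etxtpexvxvt", "etxttvpeep", "etxtvp", "txxtvvptpp", "xpppppex", "xpppptppv", "xppppttpxxe"
Leaf count: 8

8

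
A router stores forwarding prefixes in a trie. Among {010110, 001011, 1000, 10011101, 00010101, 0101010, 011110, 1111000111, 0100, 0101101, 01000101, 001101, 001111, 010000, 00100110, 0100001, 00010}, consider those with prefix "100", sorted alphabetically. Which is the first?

DFS of the "100" subtree visits, in order: "1000", "10011101"
Position 1: 1000

1000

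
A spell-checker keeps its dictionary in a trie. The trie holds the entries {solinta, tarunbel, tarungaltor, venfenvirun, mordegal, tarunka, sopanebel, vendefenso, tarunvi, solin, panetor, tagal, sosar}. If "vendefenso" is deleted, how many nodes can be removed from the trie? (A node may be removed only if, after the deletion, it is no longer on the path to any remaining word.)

Walk "vendefenso" from the leaf back toward the root, removing each node that no remaining word uses.
The suffix "defenso" (7 nodes) is used only by "vendefenso"; the node for "ven" still has the child "f", so pruning stops there.
Nodes removed: 7

7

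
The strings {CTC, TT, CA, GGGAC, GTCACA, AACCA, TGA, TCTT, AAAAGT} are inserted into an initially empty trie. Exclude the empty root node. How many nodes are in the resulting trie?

30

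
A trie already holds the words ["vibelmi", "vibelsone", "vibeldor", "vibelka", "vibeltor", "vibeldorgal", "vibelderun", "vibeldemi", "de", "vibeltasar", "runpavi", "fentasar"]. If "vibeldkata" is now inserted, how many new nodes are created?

Walking "vibeldkata" from the root, the first 6 characters ("vibeld") follow existing edges; "k" is the first miss.
New nodes needed: |"vibeldkata"| − 6 = 10 − 6 = 4.

4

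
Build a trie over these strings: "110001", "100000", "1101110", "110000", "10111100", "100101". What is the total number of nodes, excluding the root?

25

Count nodes per top-level branch (shared prefixes stored once):
  '1'-branch (100000, 100101, 10111100, 110000, 110001, 1101110): 25 nodes
Sum: 25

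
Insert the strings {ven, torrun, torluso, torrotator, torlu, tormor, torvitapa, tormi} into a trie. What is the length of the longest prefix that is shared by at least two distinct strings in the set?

Look for the deepest trie node that still has at least two words in its subtree.
e.g. "torlu" and "torluso" share the prefix "torlu" of length 5; no pair shares a longer one.
Longest shared-prefix length: 5

5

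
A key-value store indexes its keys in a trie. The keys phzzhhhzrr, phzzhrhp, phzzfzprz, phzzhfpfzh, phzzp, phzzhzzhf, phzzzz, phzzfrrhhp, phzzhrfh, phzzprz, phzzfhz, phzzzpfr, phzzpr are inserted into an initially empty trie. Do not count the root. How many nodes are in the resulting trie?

For each word, the new-node count is its length minus the longest prefix already in the trie:
  "phzzhhhzrr" → 10 new (p, h, z, z, h, h, h, z, r, r)
  "phzzhrhp" → prefix "phzzh" already present; 3 new (r, h, p)
  "phzzfzprz" → prefix "phzz" already present; 5 new (f, z, p, r, z)
  "phzzhfpfzh" → prefix "phzzh" already present; 5 new (f, p, f, z, h)
  "phzzp" → prefix "phzz" already present; 1 new (p)
  "phzzhzzhf" → prefix "phzzh" already present; 4 new (z, z, h, f)
  "phzzzz" → prefix "phzz" already present; 2 new (z, z)
  "phzzfrrhhp" → prefix "phzzf" already present; 5 new (r, r, h, h, p)
  "phzzhrfh" → prefix "phzzhr" already present; 2 new (f, h)
  "phzzprz" → prefix "phzzp" already present; 2 new (r, z)
  "phzzfhz" → prefix "phzzf" already present; 2 new (h, z)
  "phzzzpfr" → prefix "phzzz" already present; 3 new (p, f, r)
  "phzzpr" → prefix "phzzpr" already present; 0 new (none)
Total nodes = 10 + 3 + 5 + 5 + 1 + 4 + 2 + 5 + 2 + 2 + 2 + 3 + 0 = 44

44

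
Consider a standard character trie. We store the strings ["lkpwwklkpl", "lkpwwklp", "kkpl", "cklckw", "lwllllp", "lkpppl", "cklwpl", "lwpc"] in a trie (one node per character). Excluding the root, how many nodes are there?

35

Trie structure (* marks end of a word):
(root)
├─ c
│  └─ k
│     └─ l
│        ├─ c
│        │  └─ k
│        │     └─ w *
│        └─ w
│           └─ p
│              └─ l *
├─ k
│  └─ k
│     └─ p
│        └─ l *
└─ l
   ├─ k
   │  └─ p
   │     ├─ p
   │     │  └─ p
   │     │     └─ l *
   │     └─ w
   │        └─ w
   │           └─ k
   │              └─ l
   │                 ├─ k
   │                 │  └─ p
   │                 │     └─ l *
   │                 └─ p *
   └─ w
      ├─ l
      │  └─ l
      │     └─ l
      │        └─ l
      │           └─ p *
      └─ p
         └─ c *
Counting every labelled node above: 35.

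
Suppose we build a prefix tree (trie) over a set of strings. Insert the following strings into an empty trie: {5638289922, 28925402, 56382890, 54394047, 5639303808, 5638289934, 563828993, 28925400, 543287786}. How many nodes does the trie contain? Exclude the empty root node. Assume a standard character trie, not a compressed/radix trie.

Insert word by word; a character creates a node only if that edge doesn't already exist:
  "5638289922" → 10 new (5, 6, 3, 8, 2, 8, 9, 9, 2, 2)
  "28925402" → 8 new (2, 8, 9, 2, 5, 4, 0, 2)
  "56382890" → prefix "5638289" already present; 1 new (0)
  "54394047" → prefix "5" already present; 7 new (4, 3, 9, 4, 0, 4, 7)
  "5639303808" → prefix "563" already present; 7 new (9, 3, 0, 3, 8, 0, 8)
  "5638289934" → prefix "56382899" already present; 2 new (3, 4)
  "563828993" → prefix "563828993" already present; 0 new (none)
  "28925400" → prefix "2892540" already present; 1 new (0)
  "543287786" → prefix "543" already present; 6 new (2, 8, 7, 7, 8, 6)
Total nodes = 10 + 8 + 1 + 7 + 7 + 2 + 0 + 1 + 6 = 42

42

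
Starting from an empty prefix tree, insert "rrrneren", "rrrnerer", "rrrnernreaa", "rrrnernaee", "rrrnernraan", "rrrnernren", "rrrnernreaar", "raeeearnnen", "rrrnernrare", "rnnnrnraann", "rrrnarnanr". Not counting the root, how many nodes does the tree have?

50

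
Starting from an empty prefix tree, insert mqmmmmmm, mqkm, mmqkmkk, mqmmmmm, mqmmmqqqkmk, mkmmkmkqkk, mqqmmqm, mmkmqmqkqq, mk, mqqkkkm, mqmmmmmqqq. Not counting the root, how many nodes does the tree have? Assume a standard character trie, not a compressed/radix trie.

51

For each word, the new-node count is its length minus the longest prefix already in the trie:
  "mqmmmmmm" → 8 new (m, q, m, m, m, m, m, m)
  "mqkm" → prefix "mq" already present; 2 new (k, m)
  "mmqkmkk" → prefix "m" already present; 6 new (m, q, k, m, k, k)
  "mqmmmmm" → prefix "mqmmmmm" already present; 0 new (none)
  "mqmmmqqqkmk" → prefix "mqmmm" already present; 6 new (q, q, q, k, m, k)
  "mkmmkmkqkk" → prefix "m" already present; 9 new (k, m, m, k, m, k, q, k, k)
  "mqqmmqm" → prefix "mq" already present; 5 new (q, m, m, q, m)
  "mmkmqmqkqq" → prefix "mm" already present; 8 new (k, m, q, m, q, k, q, q)
  "mk" → prefix "mk" already present; 0 new (none)
  "mqqkkkm" → prefix "mqq" already present; 4 new (k, k, k, m)
  "mqmmmmmqqq" → prefix "mqmmmmm" already present; 3 new (q, q, q)
Total nodes = 8 + 2 + 6 + 0 + 6 + 9 + 5 + 8 + 0 + 4 + 3 = 51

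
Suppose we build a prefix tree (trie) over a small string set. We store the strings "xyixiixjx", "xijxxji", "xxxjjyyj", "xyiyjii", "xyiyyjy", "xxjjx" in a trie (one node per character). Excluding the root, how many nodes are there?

For each word, the new-node count is its length minus the longest prefix already in the trie:
  "xyixiixjx" → 9 new (x, y, i, x, i, i, x, j, x)
  "xijxxji" → prefix "x" already present; 6 new (i, j, x, x, j, i)
  "xxxjjyyj" → prefix "x" already present; 7 new (x, x, j, j, y, y, j)
  "xyiyjii" → prefix "xyi" already present; 4 new (y, j, i, i)
  "xyiyyjy" → prefix "xyiy" already present; 3 new (y, j, y)
  "xxjjx" → prefix "xx" already present; 3 new (j, j, x)
Total nodes = 9 + 6 + 7 + 4 + 3 + 3 = 32

32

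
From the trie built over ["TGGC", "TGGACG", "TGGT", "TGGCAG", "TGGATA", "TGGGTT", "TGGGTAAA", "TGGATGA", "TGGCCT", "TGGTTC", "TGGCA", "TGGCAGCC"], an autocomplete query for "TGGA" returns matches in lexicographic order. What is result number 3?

TGGATGA

DFS of the "TGGA" subtree visits, in order: "TGGACG", "TGGATA", "TGGATGA"
The 3rd is TGGATGA.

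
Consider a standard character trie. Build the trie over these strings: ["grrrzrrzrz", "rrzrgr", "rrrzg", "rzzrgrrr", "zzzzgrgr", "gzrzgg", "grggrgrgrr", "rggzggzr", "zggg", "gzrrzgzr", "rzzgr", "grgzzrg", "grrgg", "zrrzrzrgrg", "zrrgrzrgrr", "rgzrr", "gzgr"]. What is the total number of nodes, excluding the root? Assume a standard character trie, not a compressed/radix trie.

91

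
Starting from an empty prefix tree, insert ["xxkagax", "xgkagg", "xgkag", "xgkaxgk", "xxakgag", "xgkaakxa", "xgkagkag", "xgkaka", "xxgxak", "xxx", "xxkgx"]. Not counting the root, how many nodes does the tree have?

For each word, the new-node count is its length minus the longest prefix already in the trie:
  "xxkagax" → 7 new (x, x, k, a, g, a, x)
  "xgkagg" → prefix "x" already present; 5 new (g, k, a, g, g)
  "xgkag" → prefix "xgkag" already present; 0 new (none)
  "xgkaxgk" → prefix "xgka" already present; 3 new (x, g, k)
  "xxakgag" → prefix "xx" already present; 5 new (a, k, g, a, g)
  "xgkaakxa" → prefix "xgka" already present; 4 new (a, k, x, a)
  "xgkagkag" → prefix "xgkag" already present; 3 new (k, a, g)
  "xgkaka" → prefix "xgka" already present; 2 new (k, a)
  "xxgxak" → prefix "xx" already present; 4 new (g, x, a, k)
  "xxx" → prefix "xx" already present; 1 new (x)
  "xxkgx" → prefix "xxk" already present; 2 new (g, x)
Total nodes = 7 + 5 + 0 + 3 + 5 + 4 + 3 + 2 + 4 + 1 + 2 = 36

36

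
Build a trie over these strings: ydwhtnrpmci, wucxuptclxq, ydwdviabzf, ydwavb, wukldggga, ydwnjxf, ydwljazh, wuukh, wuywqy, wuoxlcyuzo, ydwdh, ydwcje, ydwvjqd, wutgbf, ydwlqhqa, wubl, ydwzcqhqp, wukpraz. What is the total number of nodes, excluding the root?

91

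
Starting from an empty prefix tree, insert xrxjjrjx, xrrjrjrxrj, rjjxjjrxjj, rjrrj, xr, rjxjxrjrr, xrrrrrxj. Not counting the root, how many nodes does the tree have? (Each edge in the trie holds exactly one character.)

41

Insert word by word; a character creates a node only if that edge doesn't already exist:
  "xrxjjrjx" → 8 new (x, r, x, j, j, r, j, x)
  "xrrjrjrxrj" → prefix "xr" already present; 8 new (r, j, r, j, r, x, r, j)
  "rjjxjjrxjj" → 10 new (r, j, j, x, j, j, r, x, j, j)
  "rjrrj" → prefix "rj" already present; 3 new (r, r, j)
  "xr" → prefix "xr" already present; 0 new (none)
  "rjxjxrjrr" → prefix "rj" already present; 7 new (x, j, x, r, j, r, r)
  "xrrrrrxj" → prefix "xrr" already present; 5 new (r, r, r, x, j)
Total nodes = 8 + 8 + 10 + 3 + 0 + 7 + 5 = 41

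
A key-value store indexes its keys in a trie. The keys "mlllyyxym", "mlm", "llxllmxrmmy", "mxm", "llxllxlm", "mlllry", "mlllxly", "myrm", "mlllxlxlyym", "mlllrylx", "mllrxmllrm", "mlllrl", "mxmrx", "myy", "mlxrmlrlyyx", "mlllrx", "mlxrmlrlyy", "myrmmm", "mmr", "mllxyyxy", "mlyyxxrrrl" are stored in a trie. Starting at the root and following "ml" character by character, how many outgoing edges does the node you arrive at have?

4

Walk "ml" from the root, arriving at one node.
Distinct next characters after "ml": l, m, x, y.
That node has 4 child edges.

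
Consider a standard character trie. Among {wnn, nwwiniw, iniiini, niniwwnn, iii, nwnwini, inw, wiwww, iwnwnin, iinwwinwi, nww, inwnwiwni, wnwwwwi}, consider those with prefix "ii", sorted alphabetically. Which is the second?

iinwwinwi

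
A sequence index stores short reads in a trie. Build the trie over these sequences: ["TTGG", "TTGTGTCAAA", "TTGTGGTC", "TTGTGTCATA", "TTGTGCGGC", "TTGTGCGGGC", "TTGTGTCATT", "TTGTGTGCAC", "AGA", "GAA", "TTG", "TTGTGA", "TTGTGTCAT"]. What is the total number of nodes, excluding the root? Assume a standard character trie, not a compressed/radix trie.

Trie structure (* marks end of a word):
(root)
├─ A
│  └─ G
│     └─ A *
├─ G
│  └─ A
│     └─ A *
└─ T
   └─ T
      └─ G *
         ├─ G *
         └─ T
            └─ G
               ├─ A *
               ├─ C
               │  └─ G
               │     └─ G
               │        ├─ C *
               │        └─ G
               │           └─ C *
               ├─ G
               │  └─ T
               │     └─ C *
               └─ T
                  ├─ C
                  │  └─ A
                  │     ├─ A
                  │     │  └─ A *
                  │     └─ T *
                  │        ├─ A *
                  │        └─ T *
                  └─ G
                     └─ C
                        └─ A
                           └─ C *
Counting every labelled node above: 34.

34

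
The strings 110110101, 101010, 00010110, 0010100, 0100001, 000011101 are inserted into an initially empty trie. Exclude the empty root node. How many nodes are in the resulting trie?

Trie structure (* marks end of a word):
(root)
├─ 0
│  ├─ 0
│  │  ├─ 0
│  │  │  ├─ 0
│  │  │  │  └─ 1
│  │  │  │     └─ 1
│  │  │  │        └─ 1
│  │  │  │           └─ 0
│  │  │  │              └─ 1 *
│  │  │  └─ 1
│  │  │     └─ 0
│  │  │        └─ 1
│  │  │           └─ 1
│  │  │              └─ 0 *
│  │  └─ 1
│  │     └─ 0
│  │        └─ 1
│  │           └─ 0
│  │              └─ 0 *
│  └─ 1
│     └─ 0
│        └─ 0
│           └─ 0
│              └─ 0
│                 └─ 1 *
└─ 1
   ├─ 0
   │  └─ 1
   │     └─ 0
   │        └─ 1
   │           └─ 0 *
   └─ 1
      └─ 0
         └─ 1
            └─ 1
               └─ 0
                  └─ 1
                     └─ 0
                        └─ 1 *
Counting every labelled node above: 39.

39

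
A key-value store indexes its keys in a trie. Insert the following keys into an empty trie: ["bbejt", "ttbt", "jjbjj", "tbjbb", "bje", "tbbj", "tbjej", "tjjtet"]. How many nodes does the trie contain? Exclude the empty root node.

Count nodes per top-level branch (shared prefixes stored once):
  'b'-branch (bbejt, bje): 7 nodes
  'j'-branch (jjbjj): 5 nodes
  't'-branch (tbbj, tbjbb, tbjej, tjjtet, ttbt): 17 nodes
Sum: 29

29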